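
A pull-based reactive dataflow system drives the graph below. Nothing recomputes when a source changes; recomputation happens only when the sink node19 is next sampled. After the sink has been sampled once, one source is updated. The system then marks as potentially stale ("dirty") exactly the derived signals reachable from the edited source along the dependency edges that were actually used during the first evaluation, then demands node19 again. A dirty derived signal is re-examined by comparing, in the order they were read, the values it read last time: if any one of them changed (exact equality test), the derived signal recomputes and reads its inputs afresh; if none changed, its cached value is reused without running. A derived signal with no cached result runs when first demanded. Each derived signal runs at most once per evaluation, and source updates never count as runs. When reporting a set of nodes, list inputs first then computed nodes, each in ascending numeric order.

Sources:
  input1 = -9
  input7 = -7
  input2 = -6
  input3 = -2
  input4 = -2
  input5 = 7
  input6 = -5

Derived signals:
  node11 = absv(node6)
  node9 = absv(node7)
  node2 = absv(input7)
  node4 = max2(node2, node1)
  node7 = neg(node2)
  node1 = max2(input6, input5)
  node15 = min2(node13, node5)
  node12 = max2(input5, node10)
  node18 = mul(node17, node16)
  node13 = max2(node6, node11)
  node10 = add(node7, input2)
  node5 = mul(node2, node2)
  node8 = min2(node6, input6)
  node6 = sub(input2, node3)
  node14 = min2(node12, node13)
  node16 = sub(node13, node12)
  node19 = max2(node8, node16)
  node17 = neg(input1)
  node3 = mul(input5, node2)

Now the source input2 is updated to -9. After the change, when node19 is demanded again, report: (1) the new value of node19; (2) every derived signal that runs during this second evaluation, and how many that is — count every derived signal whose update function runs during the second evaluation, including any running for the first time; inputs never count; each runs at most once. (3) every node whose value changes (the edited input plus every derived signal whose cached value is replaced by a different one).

New value of node19: 51.
Derived signals that run: node6, node8, node10, node11, node12, node13, node16, node19 — 8 in total.
Values that change: input2, node6, node8, node10, node11, node13, node16, node19.

First evaluation (everything demanded from the output):
  node2 = absv(-7) = 7
  node3 = mul(7, 7) = 49
  node6 = sub(-6, 49) = -55
  node7 = neg(7) = -7
  node8 = min2(-55, -5) = -55
  node10 = add(-7, -6) = -13
  node11 = absv(-55) = 55
  node12 = max2(7, -13) = 7
  node13 = max2(-55, 55) = 55
  node16 = sub(55, 7) = 48
  node19 = max2(-55, 48) = 48

Propagation after the edit:
  node6: runs — input2 -6->-9; result -58.
  node8: runs — node6 -55->-58; result -58.
  node10: runs — input2 -6->-9; result -16.
  node11: runs — node6 -55->-58; result 58.
  node12: runs — node10 -13->-16; result 7 (same value as before).
  node13: runs — node6 -55->-58; node11 55->58; result 58.
  node16: runs — node13 55->58; result 51.
  node19: runs — node8 -55->-58; node16 48->51; result 51.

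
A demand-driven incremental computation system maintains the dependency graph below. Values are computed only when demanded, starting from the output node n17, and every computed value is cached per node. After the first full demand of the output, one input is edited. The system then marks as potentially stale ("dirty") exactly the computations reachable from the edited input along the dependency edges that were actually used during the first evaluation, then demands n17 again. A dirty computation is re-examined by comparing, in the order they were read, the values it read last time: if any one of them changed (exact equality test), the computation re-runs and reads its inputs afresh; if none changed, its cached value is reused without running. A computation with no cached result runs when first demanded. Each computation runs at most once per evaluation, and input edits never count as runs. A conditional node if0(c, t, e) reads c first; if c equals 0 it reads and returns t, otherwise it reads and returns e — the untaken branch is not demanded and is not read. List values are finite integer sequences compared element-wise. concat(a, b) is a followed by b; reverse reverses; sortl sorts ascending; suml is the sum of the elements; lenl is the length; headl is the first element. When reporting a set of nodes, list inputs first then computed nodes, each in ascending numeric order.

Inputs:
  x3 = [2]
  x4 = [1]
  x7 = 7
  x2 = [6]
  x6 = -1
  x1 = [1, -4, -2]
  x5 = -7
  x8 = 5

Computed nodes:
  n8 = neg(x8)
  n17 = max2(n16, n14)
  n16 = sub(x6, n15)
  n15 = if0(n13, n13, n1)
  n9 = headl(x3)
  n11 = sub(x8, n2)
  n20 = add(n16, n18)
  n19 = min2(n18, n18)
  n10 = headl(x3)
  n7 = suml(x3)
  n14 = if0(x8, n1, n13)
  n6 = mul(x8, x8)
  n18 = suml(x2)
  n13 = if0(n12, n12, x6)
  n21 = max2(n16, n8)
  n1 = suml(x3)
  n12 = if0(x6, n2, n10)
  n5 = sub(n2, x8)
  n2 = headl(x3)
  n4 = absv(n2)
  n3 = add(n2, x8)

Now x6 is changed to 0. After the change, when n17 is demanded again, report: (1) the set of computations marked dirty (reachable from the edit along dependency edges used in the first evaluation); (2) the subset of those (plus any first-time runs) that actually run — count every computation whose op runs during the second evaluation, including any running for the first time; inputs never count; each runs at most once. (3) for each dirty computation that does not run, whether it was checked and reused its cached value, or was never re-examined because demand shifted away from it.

First evaluation (everything demanded from the output):
  n1 = suml([2]) = 2
  n10 = headl([2]) = 2
  n12 = if0(x6=-1 -> else branch n10) = 2
  n13 = if0(n12=2 -> else branch x6) = -1
  n14 = if0(x8=5 -> else branch n13) = -1
  n15 = if0(n13=-1 -> else branch n1) = 2
  n16 = sub(-1, 2) = -3
  n17 = max2(-3, -1) = -1

Propagation after the edit:
  n2: demanded for the first time — runs, produces 2.
  n12: runs — x6 -1->0; result 2 (same value as before).
  n13: runs — x6 -1->0; result 0.
  n14: runs — n13 -1->0; result 0.
  n15: runs — n13 -1->0; result 0.
  n16: runs — x6 -1->0; n15 2->0; result 0.
  n17: runs — n16 -3->0; n14 -1->0; result 0.

Key observation: a condition flipped, so demand reaches new nodes — n2 runs for the first time.

Marked dirty: n12, n13, n14, n15, n16, n17.
Computations that run: n2, n12, n13, n14, n15, n16, n17 — 7 in total.
Every dirty computation ran.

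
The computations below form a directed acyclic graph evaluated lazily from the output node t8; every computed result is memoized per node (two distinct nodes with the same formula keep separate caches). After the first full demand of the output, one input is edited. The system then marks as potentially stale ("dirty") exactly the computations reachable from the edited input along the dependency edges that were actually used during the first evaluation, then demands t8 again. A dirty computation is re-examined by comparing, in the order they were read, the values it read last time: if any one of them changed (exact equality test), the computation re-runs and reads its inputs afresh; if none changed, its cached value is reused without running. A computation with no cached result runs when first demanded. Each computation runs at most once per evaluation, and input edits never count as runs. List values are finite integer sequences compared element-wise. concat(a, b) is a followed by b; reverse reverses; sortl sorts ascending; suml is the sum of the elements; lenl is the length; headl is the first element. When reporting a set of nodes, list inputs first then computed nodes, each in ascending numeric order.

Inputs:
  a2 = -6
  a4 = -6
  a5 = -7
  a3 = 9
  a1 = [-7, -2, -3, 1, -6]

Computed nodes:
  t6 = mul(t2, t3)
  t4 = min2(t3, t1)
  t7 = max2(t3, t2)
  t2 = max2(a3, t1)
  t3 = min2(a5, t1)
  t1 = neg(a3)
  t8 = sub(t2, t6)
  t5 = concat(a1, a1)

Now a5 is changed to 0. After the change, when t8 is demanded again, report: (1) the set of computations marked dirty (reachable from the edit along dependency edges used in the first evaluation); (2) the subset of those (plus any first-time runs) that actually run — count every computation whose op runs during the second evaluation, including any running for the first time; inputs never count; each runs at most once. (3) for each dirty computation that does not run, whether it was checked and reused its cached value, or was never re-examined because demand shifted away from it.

The edit dirties: t3, t6, t8.
1 computations run: t3.
Cache hits after checking: t6, t8.
Note the absorption at t3: it re-runs yet its value is the same, leaving the output's value untouched.

First demand of the output computes:
  t1 = neg(9) = -9
  t2 = max2(9, -9) = 9
  t3 = min2(-7, -9) = -9
  t6 = mul(9, -9) = -81
  t8 = sub(9, -81) = 90

After the edit, cleaning proceeds:
  t3: a read changed (a5 -7->0) — executes, giving -9 — identical to its old value.
  t6: dirty, but its reads are unchanged (t2 unchanged, t3 unchanged); cached -81 stands.
  t8: dirty, but its reads are unchanged (t2 unchanged, t6 unchanged); cached 90 stands.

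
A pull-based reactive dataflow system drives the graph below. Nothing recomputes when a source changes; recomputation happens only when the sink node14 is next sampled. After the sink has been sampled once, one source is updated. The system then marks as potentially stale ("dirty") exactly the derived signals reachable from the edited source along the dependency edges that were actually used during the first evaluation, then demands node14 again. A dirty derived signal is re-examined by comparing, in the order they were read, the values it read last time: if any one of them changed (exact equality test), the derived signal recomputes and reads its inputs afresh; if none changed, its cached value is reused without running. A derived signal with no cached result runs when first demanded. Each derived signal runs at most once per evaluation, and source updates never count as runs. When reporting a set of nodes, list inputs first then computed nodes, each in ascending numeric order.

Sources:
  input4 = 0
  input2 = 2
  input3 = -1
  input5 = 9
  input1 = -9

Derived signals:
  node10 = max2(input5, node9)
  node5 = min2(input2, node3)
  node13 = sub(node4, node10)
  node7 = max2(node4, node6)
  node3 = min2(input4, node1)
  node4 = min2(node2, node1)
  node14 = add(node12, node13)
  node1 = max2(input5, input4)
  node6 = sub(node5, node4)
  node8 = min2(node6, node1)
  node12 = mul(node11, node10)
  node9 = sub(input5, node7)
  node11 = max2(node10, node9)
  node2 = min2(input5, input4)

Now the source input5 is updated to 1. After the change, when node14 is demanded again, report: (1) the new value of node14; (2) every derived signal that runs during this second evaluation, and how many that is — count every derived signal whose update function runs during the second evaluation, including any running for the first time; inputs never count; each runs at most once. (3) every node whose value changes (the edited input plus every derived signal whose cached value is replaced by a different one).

New value of node14: 0.
Derived signals that run: node1, node2, node3, node4, node9, node10, node11, node12, node13, node14 — 10 in total.
Values that change: input5, node1, node9, node10, node11, node12, node13, node14.
Key observation: the cutoff stops propagation at node5 — its inputs' values are unchanged, so it reuses its cache.

First evaluation (everything demanded from the output):
  node1 = max2(9, 0) = 9
  node2 = min2(9, 0) = 0
  node3 = min2(0, 9) = 0
  node4 = min2(0, 9) = 0
  node5 = min2(2, 0) = 0
  node6 = sub(0, 0) = 0
  node7 = max2(0, 0) = 0
  node9 = sub(9, 0) = 9
  node10 = max2(9, 9) = 9
  node11 = max2(9, 9) = 9
  node12 = mul(9, 9) = 81
  node13 = sub(0, 9) = -9
  node14 = add(81, -9) = 72

Propagation after the edit:
  node1: runs — input5 9->1; result 1.
  node2: runs — input5 9->1; result 0 (same value as before).
  node3: runs — node1 9->1; result 0 (same value as before).
  node4: runs — node1 9->1; result 0 (same value as before).
  node5: checked — values it read are unchanged (input2 unchanged, node3 unchanged); reused cached 0 without running.
  node6: checked — values it read are unchanged (node5 unchanged, node4 unchanged); reused cached 0 without running.
  node7: checked — values it read are unchanged (node4 unchanged, node6 unchanged); reused cached 0 without running.
  node9: runs — input5 9->1; result 1.
  node10: runs — input5 9->1; node9 9->1; result 1.
  node11: runs — node10 9->1; node9 9->1; result 1.
  node12: runs — node11 9->1; node10 9->1; result 1.
  node13: runs — node10 9->1; result -1.
  node14: runs — node12 81->1; node13 -9->-1; result 0.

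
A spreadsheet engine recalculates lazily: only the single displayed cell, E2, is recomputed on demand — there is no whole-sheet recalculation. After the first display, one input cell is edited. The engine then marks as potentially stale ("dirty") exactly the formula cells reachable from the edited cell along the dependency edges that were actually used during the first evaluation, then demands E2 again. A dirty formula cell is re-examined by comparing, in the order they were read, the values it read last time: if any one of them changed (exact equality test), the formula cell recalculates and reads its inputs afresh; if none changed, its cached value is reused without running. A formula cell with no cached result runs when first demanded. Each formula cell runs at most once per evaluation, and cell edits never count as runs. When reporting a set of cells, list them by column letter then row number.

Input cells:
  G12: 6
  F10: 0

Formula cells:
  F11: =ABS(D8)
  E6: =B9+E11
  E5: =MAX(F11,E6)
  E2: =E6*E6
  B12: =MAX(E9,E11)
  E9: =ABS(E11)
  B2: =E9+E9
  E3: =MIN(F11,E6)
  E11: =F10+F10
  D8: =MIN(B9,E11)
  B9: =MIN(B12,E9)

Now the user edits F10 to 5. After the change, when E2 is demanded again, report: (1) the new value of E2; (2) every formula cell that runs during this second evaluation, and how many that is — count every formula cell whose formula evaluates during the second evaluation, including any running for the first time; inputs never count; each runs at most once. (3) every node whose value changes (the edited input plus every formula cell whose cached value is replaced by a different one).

New value of E2: 400.
Formula cells that run: B9, B12, E2, E6, E9, E11 — 6 in total.
Values that change: B9, B12, E2, E6, E9, E11, F10.

First evaluation (everything demanded from the output):
  E11 = 0 + 0 = 0
  E9 = ABS(0) = 0
  B12 = MAX(0, 0) = 0
  B9 = MIN(0, 0) = 0
  E6 = 0 + 0 = 0
  E2 = 0 * 0 = 0

Propagation after the edit:
  E11: runs — F10 0->5; F10 0->5; result 10.
  E9: runs — E11 0->10; result 10.
  B12: runs — E9 0->10; E11 0->10; result 10.
  B9: runs — B12 0->10; E9 0->10; result 10.
  E6: runs — B9 0->10; E11 0->10; result 20.
  E2: runs — E6 0->20; E6 0->20; result 400.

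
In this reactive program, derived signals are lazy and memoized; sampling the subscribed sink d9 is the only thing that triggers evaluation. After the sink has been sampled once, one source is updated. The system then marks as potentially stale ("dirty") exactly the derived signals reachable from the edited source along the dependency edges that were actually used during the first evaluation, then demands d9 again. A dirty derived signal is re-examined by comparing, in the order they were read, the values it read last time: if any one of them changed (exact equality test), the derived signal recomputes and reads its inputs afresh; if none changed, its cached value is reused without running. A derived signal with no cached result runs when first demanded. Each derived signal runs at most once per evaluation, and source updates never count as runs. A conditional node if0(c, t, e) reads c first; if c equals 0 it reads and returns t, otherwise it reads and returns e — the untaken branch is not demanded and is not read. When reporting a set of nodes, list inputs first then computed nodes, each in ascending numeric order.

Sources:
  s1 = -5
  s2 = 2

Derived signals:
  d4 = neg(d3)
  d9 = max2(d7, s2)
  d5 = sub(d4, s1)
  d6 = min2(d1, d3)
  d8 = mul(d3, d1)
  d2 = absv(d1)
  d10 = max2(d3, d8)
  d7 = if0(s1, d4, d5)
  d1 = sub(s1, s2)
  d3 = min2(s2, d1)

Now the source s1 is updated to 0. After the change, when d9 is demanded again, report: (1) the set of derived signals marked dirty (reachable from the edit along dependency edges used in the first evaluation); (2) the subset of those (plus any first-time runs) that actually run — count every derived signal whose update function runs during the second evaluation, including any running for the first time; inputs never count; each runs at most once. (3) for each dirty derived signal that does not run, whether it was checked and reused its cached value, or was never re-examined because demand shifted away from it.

First demand of the output computes:
  d1 = sub(-5, 2) = -7
  d3 = min2(2, -7) = -7
  d4 = neg(-7) = 7
  d5 = sub(7, -5) = 12
  d7 = if0(s1=-5 -> else branch d5) = 12
  d9 = max2(12, 2) = 12

After the edit, cleaning proceeds:
  d1: a read changed (s1 -5->0) — executes, giving -2.
  d3: a read changed (d1 -7->-2) — executes, giving -2.
  d4: a read changed (d3 -7->-2) — executes, giving 2.
  d5: stays stale; no demand reaches it after the flip.
  d7: a read changed (s1 -5->0) — executes, giving 2.
  d9: a read changed (d7 12->2) — executes, giving 2.

Note the branch switch — demand abandons d5, which is never re-examined.

The edit dirties: d1, d3, d4, d5, d7, d9.
5 derived signals run: d1, d3, d4, d7, d9.
Unvisited dirty nodes (no longer demanded): d5.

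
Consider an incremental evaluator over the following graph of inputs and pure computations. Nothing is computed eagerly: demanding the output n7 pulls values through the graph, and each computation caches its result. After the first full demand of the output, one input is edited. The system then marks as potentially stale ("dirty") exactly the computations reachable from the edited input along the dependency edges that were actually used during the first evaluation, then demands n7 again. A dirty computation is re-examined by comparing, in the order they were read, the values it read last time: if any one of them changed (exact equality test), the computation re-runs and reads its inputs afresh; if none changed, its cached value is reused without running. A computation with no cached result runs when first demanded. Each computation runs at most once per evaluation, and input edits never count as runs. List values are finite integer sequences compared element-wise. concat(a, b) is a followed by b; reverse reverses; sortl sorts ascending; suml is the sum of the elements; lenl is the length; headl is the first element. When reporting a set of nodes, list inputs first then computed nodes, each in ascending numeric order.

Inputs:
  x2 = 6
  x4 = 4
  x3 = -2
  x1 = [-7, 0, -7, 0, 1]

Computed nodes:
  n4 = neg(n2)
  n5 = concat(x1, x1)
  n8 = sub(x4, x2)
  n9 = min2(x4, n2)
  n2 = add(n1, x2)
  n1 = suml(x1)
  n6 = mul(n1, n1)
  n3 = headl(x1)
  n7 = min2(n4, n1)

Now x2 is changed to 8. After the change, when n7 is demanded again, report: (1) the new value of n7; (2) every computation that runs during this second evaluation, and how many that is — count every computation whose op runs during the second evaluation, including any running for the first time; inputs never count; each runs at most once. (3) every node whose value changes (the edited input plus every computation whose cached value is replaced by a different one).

Initial pass — values computed on the first demand:
  n1 = suml([-7, 0, -7, 0, 1]) = -13
  n2 = add(-13, 6) = -7
  n4 = neg(-7) = 7
  n7 = min2(7, -13) = -13

Second demand — change propagation:
  n2: re-runs because x2 6->8; new result -5.
  n4: re-runs because n2 -7->-5; new result 5.
  n7: re-runs because n4 7->5; new result -13 (unchanged).

n7 now evaluates to -13.
Run set: n2, n4, n7 (3 run).
Changed values: x2, n2, n4.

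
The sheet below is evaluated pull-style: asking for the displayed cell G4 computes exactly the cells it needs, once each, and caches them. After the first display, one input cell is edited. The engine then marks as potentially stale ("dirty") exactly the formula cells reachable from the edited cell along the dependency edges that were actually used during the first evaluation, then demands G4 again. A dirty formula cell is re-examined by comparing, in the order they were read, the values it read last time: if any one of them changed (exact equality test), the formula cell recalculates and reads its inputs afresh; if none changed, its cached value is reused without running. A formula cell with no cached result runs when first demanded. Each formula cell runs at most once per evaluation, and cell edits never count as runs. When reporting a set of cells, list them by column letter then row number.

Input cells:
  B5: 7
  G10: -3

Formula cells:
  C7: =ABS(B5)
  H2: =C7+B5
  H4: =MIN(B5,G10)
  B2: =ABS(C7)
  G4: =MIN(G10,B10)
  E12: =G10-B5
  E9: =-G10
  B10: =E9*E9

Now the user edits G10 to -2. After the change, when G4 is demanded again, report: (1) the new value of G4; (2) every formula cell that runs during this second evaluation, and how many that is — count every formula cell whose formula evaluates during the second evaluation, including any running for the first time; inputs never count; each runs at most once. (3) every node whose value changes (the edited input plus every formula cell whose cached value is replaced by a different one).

Demanding G4 again yields -2.
3 formula cells run: B10, E9, G4.
The nodes whose values change: B10, E9, G4, G10.

First demand of the output computes:
  E9 = -(-3) = 3
  B10 = 3 * 3 = 9
  G4 = MIN(-3, 9) = -3

After the edit, cleaning proceeds:
  E9: a read changed (G10 -3->-2) — executes, giving 2.
  B10: a read changed (E9 3->2; E9 3->2) — executes, giving 4.
  G4: a read changed (G10 -3->-2; B10 9->4) — executes, giving -2.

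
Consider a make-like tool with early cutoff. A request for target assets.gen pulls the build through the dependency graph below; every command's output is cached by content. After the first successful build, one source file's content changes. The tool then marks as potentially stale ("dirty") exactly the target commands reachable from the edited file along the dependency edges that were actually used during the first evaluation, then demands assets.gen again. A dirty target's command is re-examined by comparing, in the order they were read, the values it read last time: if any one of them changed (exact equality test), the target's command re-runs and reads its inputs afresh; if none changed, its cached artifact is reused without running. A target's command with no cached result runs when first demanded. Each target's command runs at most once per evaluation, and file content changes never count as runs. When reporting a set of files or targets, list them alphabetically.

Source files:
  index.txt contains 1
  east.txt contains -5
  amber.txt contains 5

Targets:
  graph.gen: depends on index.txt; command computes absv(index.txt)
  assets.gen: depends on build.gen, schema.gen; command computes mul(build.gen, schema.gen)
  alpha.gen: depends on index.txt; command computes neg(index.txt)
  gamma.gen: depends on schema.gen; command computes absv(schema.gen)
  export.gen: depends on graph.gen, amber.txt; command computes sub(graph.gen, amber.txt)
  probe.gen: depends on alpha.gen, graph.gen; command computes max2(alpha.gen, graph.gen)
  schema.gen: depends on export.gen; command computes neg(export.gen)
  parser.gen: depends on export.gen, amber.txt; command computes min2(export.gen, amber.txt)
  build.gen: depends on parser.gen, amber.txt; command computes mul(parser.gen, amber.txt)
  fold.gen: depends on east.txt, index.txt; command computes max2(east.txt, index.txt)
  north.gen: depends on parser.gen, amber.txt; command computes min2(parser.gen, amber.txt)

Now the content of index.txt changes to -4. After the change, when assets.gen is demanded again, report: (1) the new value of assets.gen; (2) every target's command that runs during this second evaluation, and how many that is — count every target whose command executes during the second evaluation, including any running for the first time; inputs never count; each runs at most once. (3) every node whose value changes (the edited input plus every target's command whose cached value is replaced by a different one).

Demanding assets.gen again yields -5.
6 target commands run: assets.gen, build.gen, export.gen, graph.gen, parser.gen, schema.gen.
The nodes whose values change: assets.gen, build.gen, export.gen, graph.gen, index.txt, parser.gen, schema.gen.

First demand of the output computes:
  graph.gen = absv(1) = 1
  export.gen = sub(1, 5) = -4
  parser.gen = min2(-4, 5) = -4
  build.gen = mul(-4, 5) = -20
  schema.gen = neg(-4) = 4
  assets.gen = mul(-20, 4) = -80

After the edit, cleaning proceeds:
  graph.gen: a read changed (index.txt 1->-4) — executes, giving 4.
  export.gen: a read changed (graph.gen 1->4) — executes, giving -1.
  parser.gen: a read changed (export.gen -4->-1) — executes, giving -1.
  build.gen: a read changed (parser.gen -4->-1) — executes, giving -5.
  schema.gen: a read changed (export.gen -4->-1) — executes, giving 1.
  assets.gen: a read changed (build.gen -20->-5; schema.gen 4->1) — executes, giving -5.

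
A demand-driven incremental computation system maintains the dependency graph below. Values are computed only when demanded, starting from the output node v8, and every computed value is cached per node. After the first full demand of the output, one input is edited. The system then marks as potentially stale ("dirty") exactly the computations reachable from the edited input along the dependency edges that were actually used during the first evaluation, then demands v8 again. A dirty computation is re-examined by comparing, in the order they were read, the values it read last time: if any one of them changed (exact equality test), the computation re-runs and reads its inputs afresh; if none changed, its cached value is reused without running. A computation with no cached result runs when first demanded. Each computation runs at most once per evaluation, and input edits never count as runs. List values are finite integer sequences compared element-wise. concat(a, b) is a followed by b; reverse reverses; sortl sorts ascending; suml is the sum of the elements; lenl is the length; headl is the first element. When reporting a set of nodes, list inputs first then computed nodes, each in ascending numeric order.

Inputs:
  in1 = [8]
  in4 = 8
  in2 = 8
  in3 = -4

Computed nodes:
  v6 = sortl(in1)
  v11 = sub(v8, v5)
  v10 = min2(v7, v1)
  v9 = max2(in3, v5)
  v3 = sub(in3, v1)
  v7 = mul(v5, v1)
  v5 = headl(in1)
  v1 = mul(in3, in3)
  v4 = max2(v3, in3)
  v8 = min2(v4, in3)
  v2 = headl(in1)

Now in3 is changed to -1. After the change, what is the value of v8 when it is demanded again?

New value of v8: -1.

First evaluation (everything demanded from the output):
  v1 = mul(-4, -4) = 16
  v3 = sub(-4, 16) = -20
  v4 = max2(-20, -4) = -4
  v8 = min2(-4, -4) = -4

Propagation after the edit:
  v1: runs — in3 -4->-1; in3 -4->-1; result 1.
  v3: runs — in3 -4->-1; v1 16->1; result -2.
  v4: runs — v3 -20->-2; in3 -4->-1; result -1.
  v8: runs — v4 -4->-1; in3 -4->-1; result -1.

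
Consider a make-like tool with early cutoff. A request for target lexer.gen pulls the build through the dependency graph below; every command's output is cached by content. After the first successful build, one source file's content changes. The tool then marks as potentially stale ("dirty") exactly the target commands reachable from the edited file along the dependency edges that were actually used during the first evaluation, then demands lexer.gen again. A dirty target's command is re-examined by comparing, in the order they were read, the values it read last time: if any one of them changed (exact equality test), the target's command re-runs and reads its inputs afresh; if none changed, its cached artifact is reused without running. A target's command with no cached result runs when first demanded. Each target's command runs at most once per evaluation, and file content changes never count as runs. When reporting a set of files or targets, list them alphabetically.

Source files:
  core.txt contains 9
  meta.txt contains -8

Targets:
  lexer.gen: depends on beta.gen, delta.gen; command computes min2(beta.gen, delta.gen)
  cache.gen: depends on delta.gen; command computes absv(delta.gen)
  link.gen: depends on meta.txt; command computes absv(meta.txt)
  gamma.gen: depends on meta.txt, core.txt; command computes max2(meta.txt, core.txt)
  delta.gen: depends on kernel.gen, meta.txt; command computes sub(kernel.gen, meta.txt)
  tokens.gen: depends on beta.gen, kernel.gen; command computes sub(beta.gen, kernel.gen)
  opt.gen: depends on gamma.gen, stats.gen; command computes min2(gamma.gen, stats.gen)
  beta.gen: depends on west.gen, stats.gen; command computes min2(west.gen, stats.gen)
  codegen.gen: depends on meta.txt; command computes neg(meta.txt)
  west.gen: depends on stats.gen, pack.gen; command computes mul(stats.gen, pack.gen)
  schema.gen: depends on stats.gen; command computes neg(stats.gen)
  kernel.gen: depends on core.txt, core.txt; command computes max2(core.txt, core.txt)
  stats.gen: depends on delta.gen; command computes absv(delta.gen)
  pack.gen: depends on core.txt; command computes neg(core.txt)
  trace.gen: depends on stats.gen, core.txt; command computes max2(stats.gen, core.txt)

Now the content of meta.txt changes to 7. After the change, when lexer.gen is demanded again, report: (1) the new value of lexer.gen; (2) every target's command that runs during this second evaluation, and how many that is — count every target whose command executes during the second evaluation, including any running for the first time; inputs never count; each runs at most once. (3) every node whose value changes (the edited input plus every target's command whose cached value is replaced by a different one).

Demanding lexer.gen again yields -18.
5 target commands run: beta.gen, delta.gen, lexer.gen, stats.gen, west.gen.
The nodes whose values change: beta.gen, delta.gen, lexer.gen, meta.txt, stats.gen, west.gen.

First demand of the output computes:
  kernel.gen = max2(9, 9) = 9
  delta.gen = sub(9, -8) = 17
  pack.gen = neg(9) = -9
  stats.gen = absv(17) = 17
  west.gen = mul(17, -9) = -153
  beta.gen = min2(-153, 17) = -153
  lexer.gen = min2(-153, 17) = -153

After the edit, cleaning proceeds:
  delta.gen: a read changed (meta.txt -8->7) — executes, giving 2.
  stats.gen: a read changed (delta.gen 17->2) — executes, giving 2.
  west.gen: a read changed (stats.gen 17->2) — executes, giving -18.
  beta.gen: a read changed (west.gen -153->-18; stats.gen 17->2) — executes, giving -18.
  lexer.gen: a read changed (beta.gen -153->-18; delta.gen 17->2) — executes, giving -18.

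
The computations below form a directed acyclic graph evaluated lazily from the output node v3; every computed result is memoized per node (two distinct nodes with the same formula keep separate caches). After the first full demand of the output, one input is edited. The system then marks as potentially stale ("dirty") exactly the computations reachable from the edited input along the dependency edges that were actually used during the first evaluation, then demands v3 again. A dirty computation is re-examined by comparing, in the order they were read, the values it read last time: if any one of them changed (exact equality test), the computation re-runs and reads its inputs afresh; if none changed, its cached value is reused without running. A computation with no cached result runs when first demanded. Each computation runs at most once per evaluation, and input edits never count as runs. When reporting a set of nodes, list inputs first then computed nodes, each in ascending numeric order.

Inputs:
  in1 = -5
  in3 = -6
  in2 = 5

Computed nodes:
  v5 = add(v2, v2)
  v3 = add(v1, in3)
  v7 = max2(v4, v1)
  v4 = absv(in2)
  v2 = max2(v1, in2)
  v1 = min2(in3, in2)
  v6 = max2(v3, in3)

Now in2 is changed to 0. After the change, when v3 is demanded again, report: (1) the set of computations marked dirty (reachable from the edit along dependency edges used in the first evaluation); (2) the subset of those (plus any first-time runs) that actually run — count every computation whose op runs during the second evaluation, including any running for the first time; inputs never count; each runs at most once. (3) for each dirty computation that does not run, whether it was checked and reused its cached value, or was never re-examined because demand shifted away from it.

First demand of the output computes:
  v1 = min2(-6, 5) = -6
  v3 = add(-6, -6) = -12

After the edit, cleaning proceeds:
  v1: a read changed (in2 5->0) — executes, giving -6 — identical to its old value.
  v3: dirty, but its reads are unchanged (v1 unchanged, in3 unchanged); cached -12 stands.

Note the absorption at v1: it re-runs yet its value is the same, leaving the output's value untouched.

The edit dirties: v1, v3.
1 computations run: v1.
Cache hits after checking: v3.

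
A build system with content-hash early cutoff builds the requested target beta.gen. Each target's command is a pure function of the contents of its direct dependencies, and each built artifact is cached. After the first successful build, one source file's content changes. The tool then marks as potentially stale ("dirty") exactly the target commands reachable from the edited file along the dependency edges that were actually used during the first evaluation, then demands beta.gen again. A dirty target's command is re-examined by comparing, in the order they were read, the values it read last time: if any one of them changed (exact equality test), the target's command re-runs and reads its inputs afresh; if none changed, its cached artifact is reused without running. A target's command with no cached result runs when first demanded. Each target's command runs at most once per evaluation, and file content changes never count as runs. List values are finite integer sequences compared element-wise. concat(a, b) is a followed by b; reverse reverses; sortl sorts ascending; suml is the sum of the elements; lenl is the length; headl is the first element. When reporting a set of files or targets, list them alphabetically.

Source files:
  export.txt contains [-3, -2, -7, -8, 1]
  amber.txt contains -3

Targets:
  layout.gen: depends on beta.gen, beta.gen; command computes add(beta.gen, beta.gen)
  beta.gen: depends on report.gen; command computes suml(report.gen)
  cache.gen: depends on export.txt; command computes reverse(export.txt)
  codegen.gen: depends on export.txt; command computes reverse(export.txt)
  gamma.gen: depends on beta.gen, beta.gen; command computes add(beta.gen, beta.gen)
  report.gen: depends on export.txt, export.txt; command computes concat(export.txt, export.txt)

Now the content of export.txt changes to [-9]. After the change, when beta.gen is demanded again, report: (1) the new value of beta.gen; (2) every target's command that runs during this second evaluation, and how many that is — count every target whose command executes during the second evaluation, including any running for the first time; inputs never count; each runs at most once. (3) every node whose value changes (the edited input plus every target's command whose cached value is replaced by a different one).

New value of beta.gen: -18.
Target commands that run: beta.gen, report.gen — 2 in total.
Values that change: beta.gen, export.txt, report.gen.

First evaluation (everything demanded from the output):
  report.gen = concat([-3, -2, -7, -8, 1], [-3, -2, -7, -8, 1]) = [-3, -2, -7, -8, 1, -3, -2, -7, -8, 1]
  beta.gen = suml([-3, -2, -7, -8, 1, -3, -2, -7, -8, 1]) = -38

Propagation after the edit:
  report.gen: runs — export.txt [-3, -2, -7, -8, 1]->[-9]; export.txt [-3, -2, -7, -8, 1]->[-9]; result [-9, -9].
  beta.gen: runs — report.gen [-3, -2, -7, -8, 1, -3, -2, -7, -8, 1]->[-9, -9]; result -18.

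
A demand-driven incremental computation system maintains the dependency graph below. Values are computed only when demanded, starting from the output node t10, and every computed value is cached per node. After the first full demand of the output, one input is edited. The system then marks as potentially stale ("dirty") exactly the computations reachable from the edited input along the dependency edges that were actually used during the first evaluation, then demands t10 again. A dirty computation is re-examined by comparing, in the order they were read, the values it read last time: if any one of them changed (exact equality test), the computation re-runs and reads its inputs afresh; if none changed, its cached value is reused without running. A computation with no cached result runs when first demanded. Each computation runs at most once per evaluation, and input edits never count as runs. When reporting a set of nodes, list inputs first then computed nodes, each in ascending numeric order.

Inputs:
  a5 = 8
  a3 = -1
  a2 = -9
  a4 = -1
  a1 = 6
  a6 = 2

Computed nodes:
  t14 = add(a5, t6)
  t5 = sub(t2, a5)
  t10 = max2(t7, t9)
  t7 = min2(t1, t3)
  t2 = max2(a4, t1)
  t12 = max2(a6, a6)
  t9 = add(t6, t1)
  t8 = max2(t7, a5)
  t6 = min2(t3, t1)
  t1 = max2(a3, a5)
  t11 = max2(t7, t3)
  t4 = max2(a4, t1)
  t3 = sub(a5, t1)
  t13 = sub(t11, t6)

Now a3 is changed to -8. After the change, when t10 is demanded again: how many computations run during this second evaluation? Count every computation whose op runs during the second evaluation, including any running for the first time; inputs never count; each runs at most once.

First evaluation (everything demanded from the output):
  t1 = max2(-1, 8) = 8
  t3 = sub(8, 8) = 0
  t6 = min2(0, 8) = 0
  t7 = min2(8, 0) = 0
  t9 = add(0, 8) = 8
  t10 = max2(0, 8) = 8

Propagation after the edit:
  t1: runs — a3 -1->-8; result 8 (same value as before).
  t3: checked — values it read are unchanged (a5 unchanged, t1 unchanged); reused cached 0 without running.
  t6: checked — values it read are unchanged (t3 unchanged, t1 unchanged); reused cached 0 without running.
  t7: checked — values it read are unchanged (t1 unchanged, t3 unchanged); reused cached 0 without running.
  t9: checked — values it read are unchanged (t6 unchanged, t1 unchanged); reused cached 8 without running.
  t10: checked — values it read are unchanged (t7 unchanged, t9 unchanged); reused cached 8 without running.

Key observation: the change is absorbed at t1 — it re-runs but produces the same value, and the output's value is unchanged.

Computations that run: t1 — 1 in total.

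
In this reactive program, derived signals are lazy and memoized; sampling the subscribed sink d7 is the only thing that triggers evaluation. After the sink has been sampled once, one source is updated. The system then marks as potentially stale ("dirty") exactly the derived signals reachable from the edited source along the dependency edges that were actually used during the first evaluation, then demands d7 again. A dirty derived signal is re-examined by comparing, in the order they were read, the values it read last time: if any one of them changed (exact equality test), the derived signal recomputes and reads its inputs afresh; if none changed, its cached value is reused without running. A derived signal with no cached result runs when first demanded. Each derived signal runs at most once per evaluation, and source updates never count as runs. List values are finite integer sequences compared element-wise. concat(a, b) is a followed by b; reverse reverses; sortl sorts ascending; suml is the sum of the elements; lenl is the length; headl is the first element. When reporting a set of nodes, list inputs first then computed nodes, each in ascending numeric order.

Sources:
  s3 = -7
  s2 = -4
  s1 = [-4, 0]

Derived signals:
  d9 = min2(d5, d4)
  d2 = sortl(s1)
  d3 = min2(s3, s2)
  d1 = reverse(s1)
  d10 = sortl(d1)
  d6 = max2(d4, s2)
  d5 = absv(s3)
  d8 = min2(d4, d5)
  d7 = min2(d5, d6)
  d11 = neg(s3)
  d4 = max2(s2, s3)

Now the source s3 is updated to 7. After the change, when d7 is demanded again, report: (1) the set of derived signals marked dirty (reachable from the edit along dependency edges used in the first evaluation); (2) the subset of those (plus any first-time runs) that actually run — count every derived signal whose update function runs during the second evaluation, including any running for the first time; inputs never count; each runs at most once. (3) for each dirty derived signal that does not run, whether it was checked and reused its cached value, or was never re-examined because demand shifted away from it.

First demand of the output computes:
  d4 = max2(-4, -7) = -4
  d5 = absv(-7) = 7
  d6 = max2(-4, -4) = -4
  d7 = min2(7, -4) = -4

After the edit, cleaning proceeds:
  d4: a read changed (s3 -7->7) — executes, giving 7.
  d5: a read changed (s3 -7->7) — executes, giving 7 — identical to its old value.
  d6: a read changed (d4 -4->7) — executes, giving 7.
  d7: a read changed (d6 -4->7) — executes, giving 7.

The edit dirties: d4, d5, d6, d7.
4 derived signals run: d4, d5, d6, d7.
No dirty derived signal escaped a run.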